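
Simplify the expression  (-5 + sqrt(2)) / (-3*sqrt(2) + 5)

(-19 - 10*sqrt(2))/7

Multiply numerator and denominator by 3*sqrt(2) + 5.
Denominator becomes 7; numerator becomes -19 - 10*sqrt(2).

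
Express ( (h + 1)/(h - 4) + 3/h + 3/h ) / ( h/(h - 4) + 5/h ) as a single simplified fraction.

(h**2 + 7*h - 24)/(h**2 + 5*h - 20)

Numerator: (h + 1)/(h - 4) + 3/h + 3/h = (h**2 + 7*h - 24)/(h**2 - 4*h)
Denominator: h/(h - 4) + 5/h = (h**2 + 5*h - 20)/(h**2 - 4*h)
Divide: ((h**2 + 7*h - 24)/(h**2 - 4*h)) · ((h**2 - 4*h)/(h**2 + 5*h - 20)) = (h**2 + 7*h - 24)/(h**2 + 5*h - 20)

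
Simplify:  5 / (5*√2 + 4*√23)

(-25*√2 + 20*√23)/318

Multiply numerator and denominator by -4*√23 + 5*√2.
Denominator becomes -318; numerator becomes -20*√23 + 25*√2.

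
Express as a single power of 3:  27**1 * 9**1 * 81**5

27**1 = 3**3; 9**1 = 3**2; 81**5 = 3**20
Combine exponents: 3**25

3**25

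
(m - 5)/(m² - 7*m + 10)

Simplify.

Factor: m² - 7*m + 10 = (m - 2)·(m - 5)
Cancel the common factor (m - 5).

1/(m - 2)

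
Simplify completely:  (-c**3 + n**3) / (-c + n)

Factor as (a-b)(a**2+ab+b**2) with a=n, b=c.

c**2 + c*n + n**2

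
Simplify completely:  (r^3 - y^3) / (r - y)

r^2 + r*y + y^2

Factor as (a-b)(a^2+ab+b^2) with a=r, b=y.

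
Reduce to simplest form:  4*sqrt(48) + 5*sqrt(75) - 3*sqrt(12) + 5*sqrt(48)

55*sqrt(3)

4*sqrt(48) = 16*sqrt(3); 5*sqrt(75) = 25*sqrt(3); 3*sqrt(12) = 6*sqrt(3); 5*sqrt(48) = 20*sqrt(3)
Combine: (16 + 25 - 6 + 20)·sqrt(3) = 55*sqrt(3)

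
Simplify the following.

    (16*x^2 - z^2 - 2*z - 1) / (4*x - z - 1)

4*x + z + 1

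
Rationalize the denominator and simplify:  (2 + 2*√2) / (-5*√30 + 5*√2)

(-2*√15 - √30 - 2 - √2)/70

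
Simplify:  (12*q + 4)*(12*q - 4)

144*q^2 - 16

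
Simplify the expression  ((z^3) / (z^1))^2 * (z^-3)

z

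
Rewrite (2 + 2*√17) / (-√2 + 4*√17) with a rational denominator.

(√2 + √34 + 4*√17 + 68)/135

Multiply numerator and denominator by √2 + 4*√17.
Denominator becomes 270; numerator becomes 2*√2 + 2*√34 + 8*√17 + 136.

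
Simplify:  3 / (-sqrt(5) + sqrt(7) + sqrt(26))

Group as (sqrt(7) + sqrt(26)) - sqrt(5); multiply by (sqrt(7) + sqrt(26)) + sqrt(5), then rationalise the remaining surd.

(-36*sqrt(7) - 3*sqrt(910) + 42*sqrt(5) + 21*sqrt(26))/28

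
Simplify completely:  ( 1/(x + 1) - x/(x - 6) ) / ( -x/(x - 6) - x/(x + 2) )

Numerator: 1/(x + 1) - x/(x - 6) = (-x² - 6)/(x² - 5*x - 6)
Denominator: -x/(x - 6) - x/(x + 2) = (-2*x² + 4*x)/(x² - 4*x - 12)
Divide: ((-x² - 6)/(x² - 5*x - 6)) · ((x² - 4*x - 12)/(-2*x² + 4*x)) = (x³ + 2*x² + 6*x + 12)/(2*x³ - 2*x² - 4*x)

(x³ + 2*x² + 6*x + 12)/(2*x³ - 2*x² - 4*x)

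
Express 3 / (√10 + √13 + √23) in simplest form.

(-3*√2990 + 30*√13 + 39*√10)/260

Group as (√10 + √23) + √13; multiply by (√10 + √23) - √13, then rationalise the remaining surd.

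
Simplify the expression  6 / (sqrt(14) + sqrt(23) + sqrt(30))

Group as (sqrt(14) + sqrt(23)) + sqrt(30); multiply by (sqrt(14) + sqrt(23)) - sqrt(30), then rationalise the remaining surd.

(-8*sqrt(2415) + 14*sqrt(30) + 42*sqrt(23) + 78*sqrt(14))/413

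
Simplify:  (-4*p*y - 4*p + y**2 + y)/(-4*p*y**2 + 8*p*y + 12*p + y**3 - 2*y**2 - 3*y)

1/(y - 3)

Factor: -4*p*y - 4*p + y**2 + y = (-4*p + y)*(y + 1);  -4*p*y**2 + 8*p*y + 12*p + y**3 - 2*y**2 - 3*y = (y + 1)*(y - 3)*(-4*p + y)
Cancel the common factors (y + 1), (-4*p + y).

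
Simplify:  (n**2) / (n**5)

Quotient: (n**-3)

n**(-3)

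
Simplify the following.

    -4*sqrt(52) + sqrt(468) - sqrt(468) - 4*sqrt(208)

-24*sqrt(13)

4*sqrt(52) = 8*sqrt(13); sqrt(468) = 6*sqrt(13); sqrt(468) = 6*sqrt(13); 4*sqrt(208) = 16*sqrt(13)
Combine: (-8 + 6 - 6 - 16)·sqrt(13) = -24*sqrt(13)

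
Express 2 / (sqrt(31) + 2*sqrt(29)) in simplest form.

Multiply numerator and denominator by -sqrt(31) + 2*sqrt(29).
Denominator becomes 85; numerator becomes -2*sqrt(31) + 4*sqrt(29).

(-2*sqrt(31) + 4*sqrt(29))/85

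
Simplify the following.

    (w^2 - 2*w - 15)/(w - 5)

Factor: w^2 - 2*w - 15 = (w - 5)*(w + 3)
Cancel the common factor (w - 5).

w + 3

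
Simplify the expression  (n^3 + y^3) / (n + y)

Factor as (a+b)(a^2-ab+b^2) with a=y, b=n.

n^2 - n*y + y^2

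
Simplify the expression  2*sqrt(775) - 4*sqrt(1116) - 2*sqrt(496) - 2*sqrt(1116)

2*sqrt(775) = 10*sqrt(31); 4*sqrt(1116) = 24*sqrt(31); 2*sqrt(496) = 8*sqrt(31); 2*sqrt(1116) = 12*sqrt(31)
Combine: (10 - 24 - 8 - 12)·sqrt(31) = -34*sqrt(31)

-34*sqrt(31)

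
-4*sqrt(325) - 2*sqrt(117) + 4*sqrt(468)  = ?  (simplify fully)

-2*sqrt(13)

4*sqrt(325) = 20*sqrt(13); 2*sqrt(117) = 6*sqrt(13); 4*sqrt(468) = 24*sqrt(13)
Combine: (-20 - 6 + 24)·sqrt(13) = -2*sqrt(13)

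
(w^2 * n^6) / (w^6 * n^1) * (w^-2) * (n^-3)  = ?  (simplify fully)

Quotient: (w^-4) * n^5
Multiply by (w^-2) * (n^-3): add exponents.

n^2/w^6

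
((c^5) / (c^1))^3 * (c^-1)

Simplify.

c^11

Inside the bracket: c^4
Raise to the power 3: c^12
Multiply by (c^-1): add exponents.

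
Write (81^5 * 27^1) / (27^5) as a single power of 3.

81^5 = 3^20; 27^1 = 3^3; 27^5 = 3^15
Combine exponents: 3^8

3^8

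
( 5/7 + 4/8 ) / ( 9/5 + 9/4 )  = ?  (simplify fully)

Numerator: 5/7 + 4/8 = 17/14
Denominator: 9/5 + 9/4 = 81/20
Divide: (17/14) · (20/81) = 170/567

170/567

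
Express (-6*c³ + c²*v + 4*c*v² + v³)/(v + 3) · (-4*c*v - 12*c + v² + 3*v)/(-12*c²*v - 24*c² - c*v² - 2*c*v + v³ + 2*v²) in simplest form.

(-2*c² + c*v + v²)/(v + 2)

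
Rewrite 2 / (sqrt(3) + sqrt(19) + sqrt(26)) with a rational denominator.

Group as (sqrt(3) + sqrt(26)) + sqrt(19); multiply by (sqrt(3) + sqrt(26)) - sqrt(19), then rationalise the remaining surd.

(-sqrt(1482) - 2*sqrt(26) + 5*sqrt(19) + 21*sqrt(3))/53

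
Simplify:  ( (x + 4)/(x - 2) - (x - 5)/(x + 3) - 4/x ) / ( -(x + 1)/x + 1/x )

(-10*x^2 + 2*x - 24)/(x^3 + x^2 - 6*x)

Numerator: (x + 4)/(x - 2) - (x - 5)/(x + 3) - 4/x = (10*x^2 - 2*x + 24)/(x^3 + x^2 - 6*x)
Denominator: -(x + 1)/x + 1/x = -1
Divide: ((10*x^2 - 2*x + 24)/(x^3 + x^2 - 6*x)) · (-1) = (-10*x^2 + 2*x - 24)/(x^3 + x^2 - 6*x)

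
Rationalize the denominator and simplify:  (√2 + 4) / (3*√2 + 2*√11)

Multiply numerator and denominator by -2*√11 + 3*√2.
Denominator becomes -26; numerator becomes -8*√11 - 2*√22 + 6 + 12*√2.

(-6*√2 - 3 + √22 + 4*√11)/13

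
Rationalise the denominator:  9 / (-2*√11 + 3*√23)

(18*√11 + 27*√23)/163

Multiply numerator and denominator by 2*√11 + 3*√23.
Denominator becomes 163; numerator becomes 18*√11 + 27*√23.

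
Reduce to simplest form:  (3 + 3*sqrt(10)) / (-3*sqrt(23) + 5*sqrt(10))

Multiply numerator and denominator by 3*sqrt(23) + 5*sqrt(10).
Denominator becomes 43; numerator becomes 9*sqrt(23) + 15*sqrt(10) + 9*sqrt(230) + 150.

(9*sqrt(23) + 15*sqrt(10) + 9*sqrt(230) + 150)/43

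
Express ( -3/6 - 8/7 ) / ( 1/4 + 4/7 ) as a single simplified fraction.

Numerator: -3/6 - 8/7 = -23/14
Denominator: 1/4 + 4/7 = 23/28
Divide: (-23/14) · (28/23) = -2

-2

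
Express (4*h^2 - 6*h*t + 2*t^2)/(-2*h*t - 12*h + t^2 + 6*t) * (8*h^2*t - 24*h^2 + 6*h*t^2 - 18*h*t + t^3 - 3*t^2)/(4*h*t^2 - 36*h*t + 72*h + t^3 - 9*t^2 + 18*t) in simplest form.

Factor: 4*h^2 - 6*h*t + 2*t^2 = 2*(-h + t)*(-2*h + t);  -2*h*t - 12*h + t^2 + 6*t = (-2*h + t)*(t + 6);  8*h^2*t - 24*h^2 + 6*h*t^2 - 18*h*t + t^3 - 3*t^2 = (t - 3)*(2*h + t)*(4*h + t);  4*h*t^2 - 36*h*t + 72*h + t^3 - 9*t^2 + 18*t = (4*h + t)*(t - 6)*(t - 3)
Cancel the common factors (t - 3), (4*h + t), (-2*h + t).

(-4*h^2 + 2*h*t + 2*t^2)/(t^2 - 36)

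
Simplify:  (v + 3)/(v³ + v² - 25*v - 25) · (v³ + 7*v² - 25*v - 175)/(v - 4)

(v² + 10*v + 21)/(v² - 3*v - 4)

Factor: v³ + v² - 25*v - 25 = (v - 5)·(v + 5)·(v + 1);  v³ + 7*v² - 25*v - 175 = (v + 5)·(v + 7)·(v - 5)
Cancel the common factors (v - 5), (v + 5).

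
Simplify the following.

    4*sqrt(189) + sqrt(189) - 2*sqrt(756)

3*sqrt(21)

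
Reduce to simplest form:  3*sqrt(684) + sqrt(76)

3*sqrt(684) = 18*sqrt(19); sqrt(76) = 2*sqrt(19)
Combine: (18 + 2)·sqrt(19) = 20*sqrt(19)

20*sqrt(19)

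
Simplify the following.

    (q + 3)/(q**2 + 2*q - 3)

1/(q - 1)

Factor: q**2 + 2*q - 3 = (q + 3)*(q - 1)
Cancel the common factor (q + 3).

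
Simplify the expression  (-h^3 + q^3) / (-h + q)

Factor as (a-b)(a^2+ab+b^2) with a=q, b=h.

h^2 + h*q + q^2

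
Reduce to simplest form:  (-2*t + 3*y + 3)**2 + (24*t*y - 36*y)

(2*t + 3*y - 3)**2

After expansion: 4*t**2 + 12*t*y - 12*t + 9*y**2 - 18*y + 9 — a perfect-square trinomial.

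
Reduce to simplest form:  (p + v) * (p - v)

Telescope via difference of squares: (p+v)(p-v) = p^2 - v^2.

p^2 - v^2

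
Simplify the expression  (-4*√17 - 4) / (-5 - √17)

-6 + 2*√17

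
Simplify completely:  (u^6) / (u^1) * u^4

u^9

Quotient: u^5
Multiply by u^4: add exponents.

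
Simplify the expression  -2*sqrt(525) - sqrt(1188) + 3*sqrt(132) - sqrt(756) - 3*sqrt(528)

2*sqrt(525) = 10*sqrt(21); sqrt(1188) = 6*sqrt(33); 3*sqrt(132) = 6*sqrt(33); sqrt(756) = 6*sqrt(21); 3*sqrt(528) = 12*sqrt(33)

-16*sqrt(21) - 12*sqrt(33)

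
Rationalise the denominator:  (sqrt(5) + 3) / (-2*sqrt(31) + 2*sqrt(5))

Multiply numerator and denominator by 2*sqrt(5) + 2*sqrt(31).
Denominator becomes -104; numerator becomes 10 + 6*sqrt(5) + 2*sqrt(155) + 6*sqrt(31).

(-3*sqrt(31) - sqrt(155) - 3*sqrt(5) - 5)/52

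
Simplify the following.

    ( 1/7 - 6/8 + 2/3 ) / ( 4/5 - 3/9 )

Numerator: 1/7 - 6/8 + 2/3 = 5/84
Denominator: 4/5 - 3/9 = 7/15
Divide: (5/84) · (15/7) = 25/196

25/196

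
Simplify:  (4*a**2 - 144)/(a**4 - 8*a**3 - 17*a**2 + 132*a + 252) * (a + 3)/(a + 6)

Factor: 4*a**2 - 144 = 4*(a + 6)*(a - 6);  a**4 - 8*a**3 - 17*a**2 + 132*a + 252 = (a - 7)*(a - 6)*(a + 3)*(a + 2)
Cancel the common factors (a + 6), (a + 3), (a - 6).

4/(a**2 - 5*a - 14)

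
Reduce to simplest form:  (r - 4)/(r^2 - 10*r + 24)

Factor: r^2 - 10*r + 24 = (r - 4)*(r - 6)
Cancel the common factor (r - 4).

1/(r - 6)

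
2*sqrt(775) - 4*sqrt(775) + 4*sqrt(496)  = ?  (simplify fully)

6*sqrt(31)

2*sqrt(775) = 10*sqrt(31); 4*sqrt(775) = 20*sqrt(31); 4*sqrt(496) = 16*sqrt(31)
Combine: (10 - 20 + 16)·sqrt(31) = 6*sqrt(31)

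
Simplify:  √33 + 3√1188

19*√33

√33 = √33; 3√1188 = 18*√33
Combine: (1 + 18)·√33 = 19*√33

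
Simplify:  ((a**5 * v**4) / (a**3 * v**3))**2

a**4*v**2

Inside the bracket: a**2 * v**1
Raise to the power 2: a**4 * v**2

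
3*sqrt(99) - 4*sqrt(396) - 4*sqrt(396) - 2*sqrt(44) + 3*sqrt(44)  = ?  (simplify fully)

3*sqrt(99) = 9*sqrt(11); 4*sqrt(396) = 24*sqrt(11); 4*sqrt(396) = 24*sqrt(11); 2*sqrt(44) = 4*sqrt(11); 3*sqrt(44) = 6*sqrt(11)
Combine: (9 - 24 - 24 - 4 + 6)·sqrt(11) = -37*sqrt(11)

-37*sqrt(11)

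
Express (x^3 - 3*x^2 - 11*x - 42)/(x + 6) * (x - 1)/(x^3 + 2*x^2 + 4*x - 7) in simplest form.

Factor: x^3 - 3*x^2 - 11*x - 42 = (x - 6)*(x^2 + 3*x + 7);  x^3 + 2*x^2 + 4*x - 7 = (x^2 + 3*x + 7)*(x - 1)
Cancel the common factors (x^2 + 3*x + 7), (x - 1).

(x - 6)/(x + 6)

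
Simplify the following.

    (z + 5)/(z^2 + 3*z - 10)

1/(z - 2)

Factor: z^2 + 3*z - 10 = (z - 2)*(z + 5)
Cancel the common factor (z + 5).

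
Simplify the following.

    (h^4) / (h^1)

Quotient: h^3

h^3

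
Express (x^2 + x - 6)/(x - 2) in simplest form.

Factor: x^2 + x - 6 = (x - 2)*(x + 3)
Cancel the common factor (x - 2).

x + 3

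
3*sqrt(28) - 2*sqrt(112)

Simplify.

-2*sqrt(7)

3*sqrt(28) = 6*sqrt(7); 2*sqrt(112) = 8*sqrt(7)
Combine: (6 - 8)·sqrt(7) = -2*sqrt(7)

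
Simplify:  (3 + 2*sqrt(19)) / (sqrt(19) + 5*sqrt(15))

(-38 - 3*sqrt(19) + 15*sqrt(15) + 10*sqrt(285))/356

Multiply numerator and denominator by -5*sqrt(15) + sqrt(19).
Denominator becomes -356; numerator becomes -10*sqrt(285) - 15*sqrt(15) + 3*sqrt(19) + 38.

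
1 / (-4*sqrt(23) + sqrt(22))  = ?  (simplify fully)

Multiply numerator and denominator by sqrt(22) + 4*sqrt(23).
Denominator becomes -346; numerator becomes sqrt(22) + 4*sqrt(23).

(-4*sqrt(23) - sqrt(22))/346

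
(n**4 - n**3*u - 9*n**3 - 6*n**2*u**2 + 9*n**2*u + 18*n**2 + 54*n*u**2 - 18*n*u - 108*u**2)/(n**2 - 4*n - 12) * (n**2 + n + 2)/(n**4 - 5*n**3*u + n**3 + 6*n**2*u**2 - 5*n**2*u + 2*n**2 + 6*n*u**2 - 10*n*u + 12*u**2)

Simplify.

(-n**2 - 2*n*u + 3*n + 6*u)/(-n**2 + 2*n*u - 2*n + 4*u)

Factor: n**4 - n**3*u - 9*n**3 - 6*n**2*u**2 + 9*n**2*u + 18*n**2 + 54*n*u**2 - 18*n*u - 108*u**2 = (n - 3)*(n + 2*u)*(n - 3*u)*(n - 6);  n**2 - 4*n - 12 = (n + 2)*(n - 6);  n**4 - 5*n**3*u + n**3 + 6*n**2*u**2 - 5*n**2*u + 2*n**2 + 6*n*u**2 - 10*n*u + 12*u**2 = (n - 2*u)*(n - 3*u)*(n**2 + n + 2)
Cancel the common factors (n**2 + n + 2), (n - 3*u), (n - 6).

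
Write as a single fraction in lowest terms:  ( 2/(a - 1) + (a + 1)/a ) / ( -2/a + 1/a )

Numerator: 2/(a - 1) + (a + 1)/a = (a**2 + 2*a - 1)/(a**2 - a)
Denominator: -2/a + 1/a = -1/a
Divide: ((a**2 + 2*a - 1)/(a**2 - a)) · (-a) = (-a**2 - 2*a + 1)/(a - 1)

(-a**2 - 2*a + 1)/(a - 1)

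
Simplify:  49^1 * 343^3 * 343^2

49^1 = 7^2; 343^3 = 7^9; 343^2 = 7^6
Combine exponents: 7^17

7^17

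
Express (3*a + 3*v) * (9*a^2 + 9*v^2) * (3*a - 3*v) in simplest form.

81*a^4 - 81*v^4

Telescope via difference of squares: ((3*a)+(3*v))((3*a)-(3*v)) = 9*a^2 - 9*v^2, then repeat with the next factor.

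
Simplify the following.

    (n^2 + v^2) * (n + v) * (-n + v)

(v+n)(v-n) = -n^2 + v^2; continue pairing.

-n^4 + v^4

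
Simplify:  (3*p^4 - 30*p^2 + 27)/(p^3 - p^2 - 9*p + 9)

Factor: 3*p^4 - 30*p^2 + 27 = 3*(p + 1)*(p - 1)*(p + 3)*(p - 3);  p^3 - p^2 - 9*p + 9 = (p - 3)*(p + 3)*(p - 1)
Cancel the common factors (p - 3), (p - 1), (p + 3).

3*p + 3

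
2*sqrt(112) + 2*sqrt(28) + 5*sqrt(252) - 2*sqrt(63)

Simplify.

36*sqrt(7)

2*sqrt(112) = 8*sqrt(7); 2*sqrt(28) = 4*sqrt(7); 5*sqrt(252) = 30*sqrt(7); 2*sqrt(63) = 6*sqrt(7)
Combine: (8 + 4 + 30 - 6)·sqrt(7) = 36*sqrt(7)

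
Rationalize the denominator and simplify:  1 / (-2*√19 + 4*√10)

(√19 + 2*√10)/42

Multiply numerator and denominator by 2*√19 + 4*√10.
Denominator becomes 84; numerator becomes 2*√19 + 4*√10.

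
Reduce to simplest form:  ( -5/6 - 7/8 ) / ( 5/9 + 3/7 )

-861/496

Numerator: -5/6 - 7/8 = -41/24
Denominator: 5/9 + 3/7 = 62/63
Divide: (-41/24) · (63/62) = -861/496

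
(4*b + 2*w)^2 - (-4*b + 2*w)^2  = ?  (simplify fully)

32*b*w

Write as f((2*w),(4*b)) - f((2*w),-(4*b)) and expand.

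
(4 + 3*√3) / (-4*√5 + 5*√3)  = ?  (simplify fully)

Multiply numerator and denominator by 5*√3 + 4*√5.
Denominator becomes -5; numerator becomes 20*√3 + 16*√5 + 45 + 12*√15.

(-12*√15 - 45 - 16*√5 - 20*√3)/5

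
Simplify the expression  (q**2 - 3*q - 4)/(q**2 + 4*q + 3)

(q - 4)/(q + 3)

Factor: q**2 - 3*q - 4 = (q - 4)*(q + 1);  q**2 + 4*q + 3 = (q + 1)*(q + 3)
Cancel the common factor (q + 1).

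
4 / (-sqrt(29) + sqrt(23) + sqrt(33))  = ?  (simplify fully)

Group as (sqrt(23) + sqrt(33)) - sqrt(29); multiply by (sqrt(23) + sqrt(33)) + sqrt(29), then rationalise the remaining surd.

(-108*sqrt(29) + 76*sqrt(33) + 156*sqrt(23) + 8*sqrt(22011))/2307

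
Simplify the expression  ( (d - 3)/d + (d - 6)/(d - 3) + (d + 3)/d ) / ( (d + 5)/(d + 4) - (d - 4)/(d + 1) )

(d**3 + d**2 - 16*d - 16)/(2*d**2 + d - 21)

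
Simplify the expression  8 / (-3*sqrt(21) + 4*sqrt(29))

(24*sqrt(21) + 32*sqrt(29))/275

Multiply numerator and denominator by 3*sqrt(21) + 4*sqrt(29).
Denominator becomes 275; numerator becomes 24*sqrt(21) + 32*sqrt(29).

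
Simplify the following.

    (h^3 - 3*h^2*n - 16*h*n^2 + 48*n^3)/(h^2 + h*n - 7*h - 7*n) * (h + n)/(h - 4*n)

Factor: h^3 - 3*h^2*n - 16*h*n^2 + 48*n^3 = (h - 3*n)*(h - 4*n)*(h + 4*n);  h^2 + h*n - 7*h - 7*n = (h - 7)*(h + n)
Cancel the common factors (h - 4*n), (h + n).

(h^2 + h*n - 12*n^2)/(h - 7)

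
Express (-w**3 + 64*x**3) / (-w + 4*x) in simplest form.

w**2 + 4*w*x + 16*x**2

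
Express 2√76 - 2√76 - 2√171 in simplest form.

2√76 = 4*√19; 2√76 = 4*√19; 2√171 = 6*√19
Combine: (4 - 4 - 6)·√19 = -6*√19

-6*√19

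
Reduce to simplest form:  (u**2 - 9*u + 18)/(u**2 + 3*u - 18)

(u - 6)/(u + 6)

Factor: u**2 - 9*u + 18 = (u - 3)*(u - 6);  u**2 + 3*u - 18 = (u - 3)*(u + 6)
Cancel the common factor (u - 3).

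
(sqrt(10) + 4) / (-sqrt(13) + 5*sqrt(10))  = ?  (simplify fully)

(sqrt(130) + 4*sqrt(13) + 50 + 20*sqrt(10))/237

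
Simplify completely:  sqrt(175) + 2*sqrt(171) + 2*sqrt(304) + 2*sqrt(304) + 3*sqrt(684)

sqrt(175) = 5*sqrt(7); 2*sqrt(171) = 6*sqrt(19); 2*sqrt(304) = 8*sqrt(19); 2*sqrt(304) = 8*sqrt(19); 3*sqrt(684) = 18*sqrt(19)

5*sqrt(7) + 40*sqrt(19)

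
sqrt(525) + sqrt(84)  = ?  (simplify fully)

sqrt(525) = 5*sqrt(21); sqrt(84) = 2*sqrt(21)
Combine: (5 + 2)·sqrt(21) = 7*sqrt(21)

7*sqrt(21)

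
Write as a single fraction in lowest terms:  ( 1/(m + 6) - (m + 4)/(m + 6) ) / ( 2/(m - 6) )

(-m**2 + 3*m + 18)/(2*m + 12)

Numerator: 1/(m + 6) - (m + 4)/(m + 6) = (-m - 3)/(m + 6)
Denominator: 2/(m - 6) = 2/(m - 6)
Divide: ((-m - 3)/(m + 6)) · (m/2 - 3) = (-m**2 + 3*m + 18)/(2*m + 12)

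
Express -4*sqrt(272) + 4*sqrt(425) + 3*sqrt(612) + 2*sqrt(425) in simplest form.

4*sqrt(272) = 16*sqrt(17); 4*sqrt(425) = 20*sqrt(17); 3*sqrt(612) = 18*sqrt(17); 2*sqrt(425) = 10*sqrt(17)
Combine: (-16 + 20 + 18 + 10)·sqrt(17) = 32*sqrt(17)

32*sqrt(17)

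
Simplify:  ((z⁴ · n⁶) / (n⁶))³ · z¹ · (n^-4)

Inside the bracket: z⁴
Raise to the power 3: z^12
Multiply by z¹ · (n^-4): add exponents.

z^13/n⁴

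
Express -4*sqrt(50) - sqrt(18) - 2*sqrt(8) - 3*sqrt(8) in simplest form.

4*sqrt(50) = 20*sqrt(2); sqrt(18) = 3*sqrt(2); 2*sqrt(8) = 4*sqrt(2); 3*sqrt(8) = 6*sqrt(2)
Combine: (-20 - 3 - 4 - 6)·sqrt(2) = -33*sqrt(2)

-33*sqrt(2)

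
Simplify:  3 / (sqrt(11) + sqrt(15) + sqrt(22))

(-33*sqrt(30) + 6*sqrt(22) + 27*sqrt(15) + 39*sqrt(11))/322

Group as (sqrt(15) + sqrt(22)) + sqrt(11); multiply by (sqrt(15) + sqrt(22)) - sqrt(11), then rationalise the remaining surd.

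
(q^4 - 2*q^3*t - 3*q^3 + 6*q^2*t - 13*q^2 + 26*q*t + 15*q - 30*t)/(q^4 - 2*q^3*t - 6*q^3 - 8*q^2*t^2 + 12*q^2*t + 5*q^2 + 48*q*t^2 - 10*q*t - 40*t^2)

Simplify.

Factor: q^4 - 2*q^3*t - 3*q^3 + 6*q^2*t - 13*q^2 + 26*q*t + 15*q - 30*t = (q - 1)*(q - 5)*(q + 3)*(q - 2*t);  q^4 - 2*q^3*t - 6*q^3 - 8*q^2*t^2 + 12*q^2*t + 5*q^2 + 48*q*t^2 - 10*q*t - 40*t^2 = (q - 5)*(q - 4*t)*(q + 2*t)*(q - 1)
Cancel the common factors (q - 1), (q - 5).

(q^2 - 2*q*t + 3*q - 6*t)/(q^2 - 2*q*t - 8*t^2)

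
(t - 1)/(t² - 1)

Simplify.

Factor: t² - 1 = (t - 1)·(t + 1)
Cancel the common factor (t - 1).

1/(t + 1)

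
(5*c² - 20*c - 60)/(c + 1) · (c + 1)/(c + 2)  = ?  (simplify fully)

Factor: 5*c² - 20*c - 60 = 5·(c - 6)·(c + 2)
Cancel the common factors (c + 1), (c + 2).

5*c - 30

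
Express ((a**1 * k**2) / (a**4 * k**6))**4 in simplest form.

Inside the bracket: (a**-3) * (k**-4)
Raise to the power 4: (a**-12) * (k**-16)

1/(a**12*k**16)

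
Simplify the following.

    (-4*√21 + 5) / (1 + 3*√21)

(-257 + 19*√21)/188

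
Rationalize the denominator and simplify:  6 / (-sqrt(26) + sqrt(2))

(-sqrt(26) - sqrt(2))/4

Multiply numerator and denominator by sqrt(2) + sqrt(26).
Denominator becomes -24; numerator becomes 6*sqrt(2) + 6*sqrt(26).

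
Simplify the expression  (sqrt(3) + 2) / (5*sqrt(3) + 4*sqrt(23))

Multiply numerator and denominator by -4*sqrt(23) + 5*sqrt(3).
Denominator becomes -293; numerator becomes -8*sqrt(23) - 4*sqrt(69) + 15 + 10*sqrt(3).

(-10*sqrt(3) - 15 + 4*sqrt(69) + 8*sqrt(23))/293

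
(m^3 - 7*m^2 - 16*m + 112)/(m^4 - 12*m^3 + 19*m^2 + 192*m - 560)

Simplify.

Factor: m^3 - 7*m^2 - 16*m + 112 = (m - 4)*(m + 4)*(m - 7);  m^4 - 12*m^3 + 19*m^2 + 192*m - 560 = (m - 4)*(m + 4)*(m - 7)*(m - 5)
Cancel the common factors (m - 7), (m - 4), (m + 4).

1/(m - 5)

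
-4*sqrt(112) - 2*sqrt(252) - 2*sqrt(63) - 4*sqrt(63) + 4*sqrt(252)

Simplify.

4*sqrt(112) = 16*sqrt(7); 2*sqrt(252) = 12*sqrt(7); 2*sqrt(63) = 6*sqrt(7); 4*sqrt(63) = 12*sqrt(7); 4*sqrt(252) = 24*sqrt(7)
Combine: (-16 - 12 - 6 - 12 + 24)·sqrt(7) = -22*sqrt(7)

-22*sqrt(7)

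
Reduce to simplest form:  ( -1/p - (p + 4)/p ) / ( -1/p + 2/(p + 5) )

Numerator: -1/p - (p + 4)/p = (-p - 5)/p
Denominator: -1/p + 2/(p + 5) = (p - 5)/(p**2 + 5*p)
Divide: ((-p - 5)/p) · ((p**2 + 5*p)/(p - 5)) = (-p**2 - 10*p - 25)/(p - 5)

(-p**2 - 10*p - 25)/(p - 5)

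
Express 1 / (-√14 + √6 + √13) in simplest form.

(-5*√14 + 7*√13 + 21*√6 + 4*√273)/287

Group as (√6 + √13) - √14; multiply by (√6 + √13) + √14, then rationalise the remaining surd.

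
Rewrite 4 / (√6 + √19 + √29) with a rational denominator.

Group as (√19 + √29) + √6; multiply by (√19 + √29) - √6, then rationalise the remaining surd.

(-√3306 - 2*√29 + 8*√19 + 21*√6)/55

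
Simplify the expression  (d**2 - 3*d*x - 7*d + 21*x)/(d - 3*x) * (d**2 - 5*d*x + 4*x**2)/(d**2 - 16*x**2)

(d**2 - d*x - 7*d + 7*x)/(d + 4*x)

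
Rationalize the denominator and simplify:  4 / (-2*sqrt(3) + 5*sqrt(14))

(4*sqrt(3) + 10*sqrt(14))/169

Multiply numerator and denominator by 2*sqrt(3) + 5*sqrt(14).
Denominator becomes 338; numerator becomes 8*sqrt(3) + 20*sqrt(14).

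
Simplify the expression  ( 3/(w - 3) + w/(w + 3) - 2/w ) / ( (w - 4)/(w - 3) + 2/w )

Numerator: 3/(w - 3) + w/(w + 3) - 2/w = (w³ - 2*w² + 9*w + 18)/(w³ - 9*w)
Denominator: (w - 4)/(w - 3) + 2/w = (w² - 2*w - 6)/(w² - 3*w)
Divide: ((w³ - 2*w² + 9*w + 18)/(w³ - 9*w)) · ((w² - 3*w)/(w² - 2*w - 6)) = (w³ - 2*w² + 9*w + 18)/(w³ + w² - 12*w - 18)

(w³ - 2*w² + 9*w + 18)/(w³ + w² - 12*w - 18)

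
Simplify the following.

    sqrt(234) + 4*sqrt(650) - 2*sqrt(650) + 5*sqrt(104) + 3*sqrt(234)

sqrt(234) = 3*sqrt(26); 4*sqrt(650) = 20*sqrt(26); 2*sqrt(650) = 10*sqrt(26); 5*sqrt(104) = 10*sqrt(26); 3*sqrt(234) = 9*sqrt(26)
Combine: (3 + 20 - 10 + 10 + 9)·sqrt(26) = 32*sqrt(26)

32*sqrt(26)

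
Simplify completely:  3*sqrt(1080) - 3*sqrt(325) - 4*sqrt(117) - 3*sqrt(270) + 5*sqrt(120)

-27*sqrt(13) + 19*sqrt(30)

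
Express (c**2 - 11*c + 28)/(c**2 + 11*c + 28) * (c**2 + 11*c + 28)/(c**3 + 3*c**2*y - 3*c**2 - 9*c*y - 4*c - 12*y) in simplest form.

(c - 7)/(c**2 + 3*c*y + c + 3*y)

Factor: c**2 - 11*c + 28 = (c - 7)*(c - 4);  c**2 + 11*c + 28 = (c + 7)*(c + 4);  c**2 + 11*c + 28 = (c + 4)*(c + 7);  c**3 + 3*c**2*y - 3*c**2 - 9*c*y - 4*c - 12*y = (c - 4)*(c + 3*y)*(c + 1)
Cancel the common factors (c + 4), (c + 7), (c - 4).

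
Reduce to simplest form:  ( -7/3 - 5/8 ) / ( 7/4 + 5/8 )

-71/57

Numerator: -7/3 - 5/8 = -71/24
Denominator: 7/4 + 5/8 = 19/8
Divide: (-71/24) · (8/19) = -71/57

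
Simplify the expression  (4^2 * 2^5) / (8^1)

2^6

4^2 = 2^4; 2^5 = 2^5; 8^1 = 2^3
Combine exponents: 2^6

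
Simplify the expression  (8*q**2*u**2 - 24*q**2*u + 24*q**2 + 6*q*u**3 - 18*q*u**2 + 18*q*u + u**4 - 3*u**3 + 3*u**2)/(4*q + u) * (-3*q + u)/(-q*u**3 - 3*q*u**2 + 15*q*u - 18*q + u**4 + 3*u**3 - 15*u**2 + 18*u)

(6*q**2 + q*u - u**2)/(q*u + 6*q - u**2 - 6*u)

Factor: 8*q**2*u**2 - 24*q**2*u + 24*q**2 + 6*q*u**3 - 18*q*u**2 + 18*q*u + u**4 - 3*u**3 + 3*u**2 = (4*q + u)*(u**2 - 3*u + 3)*(2*q + u);  -q*u**3 - 3*q*u**2 + 15*q*u - 18*q + u**4 + 3*u**3 - 15*u**2 + 18*u = (u + 6)*(-q + u)*(u**2 - 3*u + 3)
Cancel the common factors (u**2 - 3*u + 3), (4*q + u).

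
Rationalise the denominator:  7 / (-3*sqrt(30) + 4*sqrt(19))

(21*sqrt(30) + 28*sqrt(19))/34

Multiply numerator and denominator by 3*sqrt(30) + 4*sqrt(19).
Denominator becomes 34; numerator becomes 21*sqrt(30) + 28*sqrt(19).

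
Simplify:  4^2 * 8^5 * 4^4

2^27

4^2 = 2^4; 8^5 = 2^15; 4^4 = 2^8
Combine exponents: 2^27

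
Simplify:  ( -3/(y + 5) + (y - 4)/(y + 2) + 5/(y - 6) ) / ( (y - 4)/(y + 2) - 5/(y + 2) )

(y^3 - 3*y^2 + 21*y + 206)/(y^3 - 10*y^2 - 21*y + 270)

Numerator: -3/(y + 5) + (y - 4)/(y + 2) + 5/(y - 6) = (y^3 - 3*y^2 + 21*y + 206)/(y^3 + y^2 - 32*y - 60)
Denominator: (y - 4)/(y + 2) - 5/(y + 2) = (y - 9)/(y + 2)
Divide: ((y^3 - 3*y^2 + 21*y + 206)/(y^3 + y^2 - 32*y - 60)) · ((y + 2)/(y - 9)) = (y^3 - 3*y^2 + 21*y + 206)/(y^3 - 10*y^2 - 21*y + 270)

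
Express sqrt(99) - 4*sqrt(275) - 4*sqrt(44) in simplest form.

sqrt(99) = 3*sqrt(11); 4*sqrt(275) = 20*sqrt(11); 4*sqrt(44) = 8*sqrt(11)
Combine: (3 - 20 - 8)·sqrt(11) = -25*sqrt(11)

-25*sqrt(11)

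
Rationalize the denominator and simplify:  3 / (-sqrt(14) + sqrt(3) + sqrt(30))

Group as (sqrt(3) + sqrt(30)) - sqrt(14); multiply by (sqrt(3) + sqrt(30)) + sqrt(14), then rationalise the remaining surd.

-123*sqrt(3) - 36*sqrt(35) + 57*sqrt(14) + 39*sqrt(30)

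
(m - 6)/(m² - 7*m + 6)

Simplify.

Factor: m² - 7*m + 6 = (m - 6)·(m - 1)
Cancel the common factor (m - 6).

1/(m - 1)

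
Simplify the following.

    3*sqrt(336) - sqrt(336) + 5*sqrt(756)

38*sqrt(21)

3*sqrt(336) = 12*sqrt(21); sqrt(336) = 4*sqrt(21); 5*sqrt(756) = 30*sqrt(21)
Combine: (12 - 4 + 30)·sqrt(21) = 38*sqrt(21)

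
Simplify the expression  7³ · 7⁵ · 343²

7³ = 7^3; 7⁵ = 7^5; 343² = 7^6
Combine exponents: 7^14

7^14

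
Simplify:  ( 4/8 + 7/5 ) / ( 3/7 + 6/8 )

Numerator: 4/8 + 7/5 = 19/10
Denominator: 3/7 + 6/8 = 33/28
Divide: (19/10) · (28/33) = 266/165

266/165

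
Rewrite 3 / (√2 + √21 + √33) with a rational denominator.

(-9*√154 - 15*√33 + 21*√21 + 78*√2)/34

Group as (√21 + √33) + √2; multiply by (√21 + √33) - √2, then rationalise the remaining surd.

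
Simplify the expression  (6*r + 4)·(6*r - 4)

Difference of squares with P = 6*r, Q = 4.

36*r² - 16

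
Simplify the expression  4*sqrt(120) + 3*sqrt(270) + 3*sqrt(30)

20*sqrt(30)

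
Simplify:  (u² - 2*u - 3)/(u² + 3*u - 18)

(u + 1)/(u + 6)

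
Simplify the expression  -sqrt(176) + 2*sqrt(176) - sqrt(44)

sqrt(176) = 4*sqrt(11); 2*sqrt(176) = 8*sqrt(11); sqrt(44) = 2*sqrt(11)
Combine: (-4 + 8 - 2)·sqrt(11) = 2*sqrt(11)

2*sqrt(11)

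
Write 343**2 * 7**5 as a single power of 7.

343**2 = 7**6; 7**5 = 7**5
Combine exponents: 7**11

7**11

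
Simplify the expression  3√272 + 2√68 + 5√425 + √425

46*√17

3√272 = 12*√17; 2√68 = 4*√17; 5√425 = 25*√17; √425 = 5*√17
Combine: (12 + 4 + 25 + 5)·√17 = 46*√17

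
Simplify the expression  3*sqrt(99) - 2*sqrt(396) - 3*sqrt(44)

-9*sqrt(11)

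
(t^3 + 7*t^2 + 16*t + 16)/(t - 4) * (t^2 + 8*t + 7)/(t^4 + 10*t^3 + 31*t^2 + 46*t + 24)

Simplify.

Factor: t^3 + 7*t^2 + 16*t + 16 = (t^2 + 3*t + 4)*(t + 4);  t^2 + 8*t + 7 = (t + 7)*(t + 1);  t^4 + 10*t^3 + 31*t^2 + 46*t + 24 = (t + 6)*(t^2 + 3*t + 4)*(t + 1)
Cancel the common factors (t^2 + 3*t + 4), (t + 1).

(t^2 + 11*t + 28)/(t^2 + 2*t - 24)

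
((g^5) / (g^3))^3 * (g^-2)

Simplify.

g^4

Inside the bracket: g^2
Raise to the power 3: g^6
Multiply by (g^-2): add exponents.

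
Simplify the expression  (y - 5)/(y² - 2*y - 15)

1/(y + 3)

Factor: y² - 2*y - 15 = (y - 5)·(y + 3)
Cancel the common factor (y - 5).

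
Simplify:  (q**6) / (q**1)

q**5

Quotient: q**5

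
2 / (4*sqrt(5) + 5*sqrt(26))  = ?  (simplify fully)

(-4*sqrt(5) + 5*sqrt(26))/285

Multiply numerator and denominator by -5*sqrt(26) + 4*sqrt(5).
Denominator becomes -570; numerator becomes -10*sqrt(26) + 8*sqrt(5).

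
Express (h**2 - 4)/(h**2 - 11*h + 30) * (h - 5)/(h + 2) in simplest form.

Factor: h**2 - 4 = (h + 2)*(h - 2);  h**2 - 11*h + 30 = (h - 6)*(h - 5)
Cancel the common factors (h + 2), (h - 5).

(h - 2)/(h - 6)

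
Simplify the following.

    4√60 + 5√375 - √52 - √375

4√60 = 8*√15; 5√375 = 25*√15; √52 = 2*√13; √375 = 5*√15

-2*√13 + 28*√15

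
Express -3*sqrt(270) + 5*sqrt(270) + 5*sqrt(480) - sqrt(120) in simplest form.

24*sqrt(30)

3*sqrt(270) = 9*sqrt(30); 5*sqrt(270) = 15*sqrt(30); 5*sqrt(480) = 20*sqrt(30); sqrt(120) = 2*sqrt(30)
Combine: (-9 + 15 + 20 - 2)·sqrt(30) = 24*sqrt(30)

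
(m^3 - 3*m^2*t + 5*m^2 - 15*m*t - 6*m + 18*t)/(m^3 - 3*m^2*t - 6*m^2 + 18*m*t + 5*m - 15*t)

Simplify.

(m + 6)/(m - 5)

Factor: m^3 - 3*m^2*t + 5*m^2 - 15*m*t - 6*m + 18*t = (m - 3*t)*(m + 6)*(m - 1);  m^3 - 3*m^2*t - 6*m^2 + 18*m*t + 5*m - 15*t = (m - 3*t)*(m - 1)*(m - 5)
Cancel the common factors (m - 3*t), (m - 1).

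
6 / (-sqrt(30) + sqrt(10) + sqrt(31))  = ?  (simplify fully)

(-22*sqrt(30) + 18*sqrt(31) + 102*sqrt(10) + 40*sqrt(93))/373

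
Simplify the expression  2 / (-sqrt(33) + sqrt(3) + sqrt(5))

Group as (sqrt(3) + sqrt(5)) - sqrt(33); multiply by (sqrt(3) + sqrt(5)) + sqrt(33), then rationalise the remaining surd.

(-50*sqrt(33) - 62*sqrt(5) - 70*sqrt(3) - 12*sqrt(55))/565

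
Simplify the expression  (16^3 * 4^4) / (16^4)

16^3 = 2^12; 4^4 = 2^8; 16^4 = 2^16
Combine exponents: 2^4

2^4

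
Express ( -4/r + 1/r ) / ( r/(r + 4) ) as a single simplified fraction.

(-3*r - 12)/r**2

Numerator: -4/r + 1/r = -3/r
Denominator: r/(r + 4) = r/(r + 4)
Divide: (-3/r) · ((r + 4)/r) = (-3*r - 12)/r**2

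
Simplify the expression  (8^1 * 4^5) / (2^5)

2^8

8^1 = 2^3; 4^5 = 2^10; 2^5 = 2^5
Combine exponents: 2^8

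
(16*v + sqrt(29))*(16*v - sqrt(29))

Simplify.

256*v^2 - 29

(16*v)^2 - (sqrt(29))^2 = 256*v^2 - 29.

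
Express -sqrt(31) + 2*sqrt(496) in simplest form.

sqrt(31) = sqrt(31); 2*sqrt(496) = 8*sqrt(31)
Combine: (-1 + 8)·sqrt(31) = 7*sqrt(31)

7*sqrt(31)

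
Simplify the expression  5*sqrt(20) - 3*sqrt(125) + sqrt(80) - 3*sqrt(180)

-19*sqrt(5)

5*sqrt(20) = 10*sqrt(5); 3*sqrt(125) = 15*sqrt(5); sqrt(80) = 4*sqrt(5); 3*sqrt(180) = 18*sqrt(5)
Combine: (10 - 15 + 4 - 18)·sqrt(5) = -19*sqrt(5)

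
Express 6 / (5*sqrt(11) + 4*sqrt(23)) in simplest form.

(-10*sqrt(11) + 8*sqrt(23))/31

Multiply numerator and denominator by -5*sqrt(11) + 4*sqrt(23).
Denominator becomes 93; numerator becomes -30*sqrt(11) + 24*sqrt(23).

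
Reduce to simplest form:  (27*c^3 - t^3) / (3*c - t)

(3*c)^3 - t^3 = (3*c - t)(9*c^2 + 3*c*t + t^2).

9*c^2 + 3*c*t + t^2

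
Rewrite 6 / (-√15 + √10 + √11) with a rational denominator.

(-9*√15 + 21*√11 + 24*√10 + 15*√66)/101

Group as (√10 + √11) - √15; multiply by (√10 + √11) + √15, then rationalise the remaining surd.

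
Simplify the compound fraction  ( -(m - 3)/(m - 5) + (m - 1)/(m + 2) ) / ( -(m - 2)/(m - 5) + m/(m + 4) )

Numerator: -(m - 3)/(m - 5) + (m - 1)/(m + 2) = (-5*m + 11)/(m² - 3*m - 10)
Denominator: -(m - 2)/(m - 5) + m/(m + 4) = (-7*m + 8)/(m² - m - 20)
Divide: ((-5*m + 11)/(m² - 3*m - 10)) · ((m² - m - 20)/(-7*m + 8)) = (5*m² + 9*m - 44)/(7*m² + 6*m - 16)

(5*m² + 9*m - 44)/(7*m² + 6*m - 16)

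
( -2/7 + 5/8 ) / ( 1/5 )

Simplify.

95/56

Numerator: -2/7 + 5/8 = 19/56
Denominator: 1/5 = 1/5
Divide: (19/56) · (5) = 95/56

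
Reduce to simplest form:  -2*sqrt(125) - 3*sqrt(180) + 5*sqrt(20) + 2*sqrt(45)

2*sqrt(125) = 10*sqrt(5); 3*sqrt(180) = 18*sqrt(5); 5*sqrt(20) = 10*sqrt(5); 2*sqrt(45) = 6*sqrt(5)
Combine: (-10 - 18 + 10 + 6)·sqrt(5) = -12*sqrt(5)

-12*sqrt(5)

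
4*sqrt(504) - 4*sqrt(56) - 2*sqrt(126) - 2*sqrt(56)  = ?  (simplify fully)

6*sqrt(14)

4*sqrt(504) = 24*sqrt(14); 4*sqrt(56) = 8*sqrt(14); 2*sqrt(126) = 6*sqrt(14); 2*sqrt(56) = 4*sqrt(14)
Combine: (24 - 8 - 6 - 4)·sqrt(14) = 6*sqrt(14)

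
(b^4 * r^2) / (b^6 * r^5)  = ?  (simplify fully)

1/(b^2*r^3)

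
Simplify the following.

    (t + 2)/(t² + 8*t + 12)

1/(t + 6)

Factor: t² + 8*t + 12 = (t + 2)·(t + 6)
Cancel the common factor (t + 2).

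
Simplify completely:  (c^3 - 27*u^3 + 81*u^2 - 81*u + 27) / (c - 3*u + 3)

c^2 + 3*c*u - 3*c + 9*u^2 - 18*u + 9

Factor as (a-b)(a^2+ab+b^2) with a=c, b=(3*u - 3).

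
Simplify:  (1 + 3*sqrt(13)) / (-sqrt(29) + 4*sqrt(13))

(sqrt(29) + 4*sqrt(13) + 3*sqrt(377) + 156)/179

Multiply numerator and denominator by sqrt(29) + 4*sqrt(13).
Denominator becomes 179; numerator becomes sqrt(29) + 4*sqrt(13) + 3*sqrt(377) + 156.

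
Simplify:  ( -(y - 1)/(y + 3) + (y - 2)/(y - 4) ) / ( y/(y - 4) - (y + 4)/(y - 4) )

Numerator: -(y - 1)/(y + 3) + (y - 2)/(y - 4) = (6*y - 10)/(y^2 - y - 12)
Denominator: y/(y - 4) - (y + 4)/(y - 4) = -4/(y - 4)
Divide: ((6*y - 10)/(y^2 - y - 12)) · (-y/4 + 1) = (-3*y + 5)/(2*y + 6)

(-3*y + 5)/(2*y + 6)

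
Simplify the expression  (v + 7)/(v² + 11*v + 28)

1/(v + 4)

Factor: v² + 11*v + 28 = (v + 7)·(v + 4)
Cancel the common factor (v + 7).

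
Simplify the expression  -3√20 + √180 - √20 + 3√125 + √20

15*√5

3√20 = 6*√5; √180 = 6*√5; √20 = 2*√5; 3√125 = 15*√5; √20 = 2*√5
Combine: (-6 + 6 - 2 + 15 + 2)·√5 = 15*√5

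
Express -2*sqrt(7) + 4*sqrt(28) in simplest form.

6*sqrt(7)

2*sqrt(7) = 2*sqrt(7); 4*sqrt(28) = 8*sqrt(7)
Combine: (-2 + 8)·sqrt(7) = 6*sqrt(7)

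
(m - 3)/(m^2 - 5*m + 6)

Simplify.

1/(m - 2)

Factor: m^2 - 5*m + 6 = (m - 2)*(m - 3)
Cancel the common factor (m - 3).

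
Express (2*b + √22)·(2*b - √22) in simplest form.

4*b² - 22

(2*b)^2 - (√22)^2 = 4*b² - 22.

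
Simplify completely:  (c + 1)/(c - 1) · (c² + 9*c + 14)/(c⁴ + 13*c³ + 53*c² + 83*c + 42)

Factor: c² + 9*c + 14 = (c + 7)·(c + 2);  c⁴ + 13*c³ + 53*c² + 83*c + 42 = (c + 3)·(c + 1)·(c + 2)·(c + 7)
Cancel the common factors (c + 1), (c + 2), (c + 7).

1/(c² + 2*c - 3)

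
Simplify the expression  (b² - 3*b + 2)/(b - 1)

Factor: b² - 3*b + 2 = (b - 1)·(b - 2)
Cancel the common factor (b - 1).

b - 2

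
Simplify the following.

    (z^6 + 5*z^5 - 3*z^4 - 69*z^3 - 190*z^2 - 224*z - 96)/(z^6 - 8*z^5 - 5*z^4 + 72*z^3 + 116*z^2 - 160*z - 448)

(z^2 + 4*z + 3)/(z^2 - 9*z + 14)

Factor: z^6 + 5*z^5 - 3*z^4 - 69*z^3 - 190*z^2 - 224*z - 96 = (z + 2)*(z + 1)*(z^2 + 3*z + 4)*(z - 4)*(z + 3);  z^6 - 8*z^5 - 5*z^4 + 72*z^3 + 116*z^2 - 160*z - 448 = (z - 4)*(z - 7)*(z + 2)*(z - 2)*(z^2 + 3*z + 4)
Cancel the common factors (z^2 + 3*z + 4), (z - 4), (z + 2).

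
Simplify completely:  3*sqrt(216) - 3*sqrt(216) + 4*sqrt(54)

12*sqrt(6)

3*sqrt(216) = 18*sqrt(6); 3*sqrt(216) = 18*sqrt(6); 4*sqrt(54) = 12*sqrt(6)
Combine: (18 - 18 + 12)·sqrt(6) = 12*sqrt(6)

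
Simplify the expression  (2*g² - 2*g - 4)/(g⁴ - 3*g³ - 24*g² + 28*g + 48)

2/(g² - 2*g - 24)

Factor: 2*g² - 2*g - 4 = 2·(g - 2)·(g + 1);  g⁴ - 3*g³ - 24*g² + 28*g + 48 = (g + 4)·(g + 1)·(g - 6)·(g - 2)
Cancel the common factors (g + 1), (g - 2).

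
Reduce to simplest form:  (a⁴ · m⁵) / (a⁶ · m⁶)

1/(a²*m)

Quotient: (a^-2) · (m^-1)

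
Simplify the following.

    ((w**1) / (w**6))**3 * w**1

w**(-14)

Inside the bracket: (w**-5)
Raise to the power 3: (w**-15)
Multiply by w**1: add exponents.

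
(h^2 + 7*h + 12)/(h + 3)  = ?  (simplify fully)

Factor: h^2 + 7*h + 12 = (h + 4)*(h + 3)
Cancel the common factor (h + 3).

h + 4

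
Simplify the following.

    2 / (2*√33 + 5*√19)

Multiply numerator and denominator by -5*√19 + 2*√33.
Denominator becomes -343; numerator becomes -10*√19 + 4*√33.

(-4*√33 + 10*√19)/343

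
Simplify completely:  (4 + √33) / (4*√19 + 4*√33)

(-√627 - 4*√19 + 4*√33 + 33)/56

Multiply numerator and denominator by -4*√19 + 4*√33.
Denominator becomes 224; numerator becomes -4*√627 - 16*√19 + 16*√33 + 132.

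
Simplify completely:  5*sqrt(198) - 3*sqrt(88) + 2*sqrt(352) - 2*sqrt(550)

7*sqrt(22)

5*sqrt(198) = 15*sqrt(22); 3*sqrt(88) = 6*sqrt(22); 2*sqrt(352) = 8*sqrt(22); 2*sqrt(550) = 10*sqrt(22)
Combine: (15 - 6 + 8 - 10)·sqrt(22) = 7*sqrt(22)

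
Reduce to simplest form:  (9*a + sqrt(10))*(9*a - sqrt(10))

Product of conjugates: (P+Q)(P-Q) = P^2 - Q^2.

81*a^2 - 10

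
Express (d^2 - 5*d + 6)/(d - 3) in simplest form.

d - 2

Factor: d^2 - 5*d + 6 = (d - 3)*(d - 2)
Cancel the common factor (d - 3).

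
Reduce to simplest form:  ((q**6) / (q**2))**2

q**8

Inside the bracket: q**4
Raise to the power 2: q**8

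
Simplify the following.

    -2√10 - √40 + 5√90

2√10 = 2*√10; √40 = 2*√10; 5√90 = 15*√10
Combine: (-2 - 2 + 15)·√10 = 11*√10

11*√10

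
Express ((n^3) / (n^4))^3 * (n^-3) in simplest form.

n^(-6)

Inside the bracket: (n^-1)
Raise to the power 3: (n^-3)
Multiply by (n^-3): add exponents.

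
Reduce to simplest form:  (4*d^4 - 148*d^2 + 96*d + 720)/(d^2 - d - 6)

4*d^2 + 4*d - 120

Factor: 4*d^4 - 148*d^2 + 96*d + 720 = 4*(d + 2)*(d + 6)*(d - 5)*(d - 3);  d^2 - d - 6 = (d + 2)*(d - 3)
Cancel the common factors (d + 2), (d - 3).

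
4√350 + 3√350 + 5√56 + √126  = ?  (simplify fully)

48*√14

4√350 = 20*√14; 3√350 = 15*√14; 5√56 = 10*√14; √126 = 3*√14
Combine: (20 + 15 + 10 + 3)·√14 = 48*√14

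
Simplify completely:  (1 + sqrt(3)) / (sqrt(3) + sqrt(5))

Multiply numerator and denominator by -sqrt(5) + sqrt(3).
Denominator becomes -2; numerator becomes -sqrt(15) - sqrt(5) + sqrt(3) + 3.

(-3 - sqrt(3) + sqrt(5) + sqrt(15))/2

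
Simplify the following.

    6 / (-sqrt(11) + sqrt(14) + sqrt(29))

(-16*sqrt(11) - 2*sqrt(29) + 13*sqrt(14) + sqrt(4466))/50

Group as (sqrt(14) + sqrt(29)) - sqrt(11); multiply by (sqrt(14) + sqrt(29)) + sqrt(11), then rationalise the remaining surd.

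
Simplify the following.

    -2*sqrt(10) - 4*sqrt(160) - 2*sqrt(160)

2*sqrt(10) = 2*sqrt(10); 4*sqrt(160) = 16*sqrt(10); 2*sqrt(160) = 8*sqrt(10)
Combine: (-2 - 16 - 8)·sqrt(10) = -26*sqrt(10)

-26*sqrt(10)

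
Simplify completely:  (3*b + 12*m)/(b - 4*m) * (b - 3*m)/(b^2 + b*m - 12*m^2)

Factor: 3*b + 12*m = 3*(b + 4*m);  b^2 + b*m - 12*m^2 = (b - 3*m)*(b + 4*m)
Cancel the common factors (b + 4*m), (b - 3*m).

3/(b - 4*m)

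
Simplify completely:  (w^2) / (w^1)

w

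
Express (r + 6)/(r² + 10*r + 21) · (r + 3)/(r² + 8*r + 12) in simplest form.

Factor: r² + 10*r + 21 = (r + 3)·(r + 7);  r² + 8*r + 12 = (r + 6)·(r + 2)
Cancel the common factors (r + 3), (r + 6).

1/(r² + 9*r + 14)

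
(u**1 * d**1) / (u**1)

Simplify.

d

Quotient: d**1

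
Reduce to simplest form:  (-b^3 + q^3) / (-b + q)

b^2 + b*q + q^2

Apply the difference-of-cubes factorisation and cancel (-b + q).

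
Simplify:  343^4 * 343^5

7^27

343^4 = 7^12; 343^5 = 7^15
Combine exponents: 7^27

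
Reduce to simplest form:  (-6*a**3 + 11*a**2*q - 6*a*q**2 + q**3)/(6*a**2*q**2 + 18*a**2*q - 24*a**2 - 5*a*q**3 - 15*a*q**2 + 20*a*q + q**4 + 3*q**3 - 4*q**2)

(-a + q)/(q**2 + 3*q - 4)

Factor: -6*a**3 + 11*a**2*q - 6*a*q**2 + q**3 = (-3*a + q)*(-2*a + q)*(-a + q);  6*a**2*q**2 + 18*a**2*q - 24*a**2 - 5*a*q**3 - 15*a*q**2 + 20*a*q + q**4 + 3*q**3 - 4*q**2 = (q + 4)*(-2*a + q)*(-3*a + q)*(q - 1)
Cancel the common factors (-2*a + q), (-3*a + q).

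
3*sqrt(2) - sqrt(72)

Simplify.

3*sqrt(2) = 3*sqrt(2); sqrt(72) = 6*sqrt(2)
Combine: (3 - 6)·sqrt(2) = -3*sqrt(2)

-3*sqrt(2)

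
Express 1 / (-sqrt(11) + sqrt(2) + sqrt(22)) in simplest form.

(-13*sqrt(11) - 9*sqrt(22) + 31*sqrt(2) + 44)/7

Group as (sqrt(2) + sqrt(22)) - sqrt(11); multiply by (sqrt(2) + sqrt(22)) + sqrt(11), then rationalise the remaining surd.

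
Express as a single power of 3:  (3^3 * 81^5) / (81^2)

3^15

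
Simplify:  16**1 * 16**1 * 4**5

2**18

16**1 = 2**4; 16**1 = 2**4; 4**5 = 2**10
Combine exponents: 2**18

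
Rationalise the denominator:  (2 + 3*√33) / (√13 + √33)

(-3*√429 - 2*√13 + 2*√33 + 99)/20

Multiply numerator and denominator by -√13 + √33.
Denominator becomes 20; numerator becomes -3*√429 - 2*√13 + 2*√33 + 99.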